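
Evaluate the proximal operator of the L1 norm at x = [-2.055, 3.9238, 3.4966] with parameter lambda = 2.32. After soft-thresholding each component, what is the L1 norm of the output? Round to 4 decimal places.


Soft-thresholding with lambda = 2.32:
prox(-2.055) = sign(-2.055)*max(|-2.055| - 2.32, 0) = 0.0
prox(3.9238) = sign(3.9238)*max(|3.9238| - 2.32, 0) = 1.6038
prox(3.4966) = sign(3.4966)*max(|3.4966| - 2.32, 0) = 1.1766
prox(x) = [0.0, 1.6038, 1.1766]
||prox(x)||_1 = 0.0 + 1.6038 + 1.1766 = 2.7804


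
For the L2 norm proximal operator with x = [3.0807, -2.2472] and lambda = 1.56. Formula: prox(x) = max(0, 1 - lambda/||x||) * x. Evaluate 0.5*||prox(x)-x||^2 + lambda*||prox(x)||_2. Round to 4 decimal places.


Step 1: Compute ||x||.
||x|| = 3.8132
Step 2: Compute scaling factor.
scale = max(0, 1 - 1.56/3.8132) = 0.5909
Step 3: prox(x) = [1.8204, -1.3279]
||prox(x)|| = 2.2532
Step 4: Proximal objective.
0.5*||prox-x||^2 = 1.2168
lambda*||prox|| = 3.515
Total = 4.7318


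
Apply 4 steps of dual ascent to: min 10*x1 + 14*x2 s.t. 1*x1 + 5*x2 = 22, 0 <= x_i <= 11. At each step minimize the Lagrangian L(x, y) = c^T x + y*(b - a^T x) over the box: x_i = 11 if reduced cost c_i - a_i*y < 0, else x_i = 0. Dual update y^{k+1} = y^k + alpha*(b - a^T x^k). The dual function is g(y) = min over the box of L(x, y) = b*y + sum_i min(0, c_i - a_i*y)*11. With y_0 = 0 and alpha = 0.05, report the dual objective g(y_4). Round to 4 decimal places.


Dual ascent for LP: min 10*x1 + 14*x2, 1*x1 + 5*x2 = 22, 0 <= x_i <= 11
Step 1: y^k = 0.0, reduced costs: (10.0, 14.0)
  x^k = (0.0, 0.0), subgradient = b - a^T x = 22.0
  y^{k+1} = 0.0 + 0.05*22.0 = 1.1
Step 2: y^k = 1.1, reduced costs: (8.9, 8.5)
  x^k = (0.0, 0.0), subgradient = b - a^T x = 22.0
  y^{k+1} = 1.1 + 0.05*22.0 = 2.2
Step 3: y^k = 2.2, reduced costs: (7.8, 3.0)
  x^k = (0.0, 0.0), subgradient = b - a^T x = 22.0
  y^{k+1} = 2.2 + 0.05*22.0 = 3.3
Step 4: y^k = 3.3, reduced costs: (6.7, -2.5)
  x^k = (0.0, 11.0), subgradient = b - a^T x = -33.0
  y^{k+1} = 3.3 + 0.05*-33.0 = 1.65
Dual objective at y_4 = 1.65: reduced costs (8.35, 5.75), box minimizer x = (0.0, 0.0)
g(y_4) = b*y + (c1 - a1*y)*x1 + (c2 - a2*y)*x2 = 22*1.65 + 8.35*0.0 + 5.75*0.0 = 36.3 + 0.0 + 0.0 = 36.3


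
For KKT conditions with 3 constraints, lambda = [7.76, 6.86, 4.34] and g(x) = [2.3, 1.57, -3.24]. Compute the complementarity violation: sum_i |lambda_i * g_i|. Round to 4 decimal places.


KKT complementary slackness check:
lambda_1 * g_1 = 7.76 * 2.3 = 17.848
lambda_2 * g_2 = 6.86 * 1.57 = 10.7702
lambda_3 * g_3 = 4.34 * -3.24 = -14.0616
Total violation = 17.848 + 10.7702 + 14.0616 = 42.6798


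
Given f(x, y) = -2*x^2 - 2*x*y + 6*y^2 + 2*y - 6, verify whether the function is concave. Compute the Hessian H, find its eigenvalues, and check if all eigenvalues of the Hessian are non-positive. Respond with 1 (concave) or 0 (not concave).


The Hessian of f(x,y) = -2*x^2 - 2*x*y + 6*y^2 + 2*y - 6 is:
H = [[-4, -2], [-2, 12]]
Trace = -4 + 12 = 8
Determinant = -4*12 - (-2)^2 = -52
Discriminant = (8)^2 - 4*-52 = 272.0
Eigenvalues: lambda_1 = -4.2462, lambda_2 = 12.2462
The function is not concave.

0


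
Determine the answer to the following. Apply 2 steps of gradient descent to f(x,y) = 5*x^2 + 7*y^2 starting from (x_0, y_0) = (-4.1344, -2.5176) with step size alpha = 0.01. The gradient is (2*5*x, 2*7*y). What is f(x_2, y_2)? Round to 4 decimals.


Gradient descent on f(x,y) = 5*x^2 + 7*y^2.
Starting point: (-4.1344, -2.5176), alpha = 0.01
Step 1: grad_x = 2*5*-4.1344 = -41.344, grad_y = 2*7*-2.5176 = -35.2464
  x_1 = -4.1344 - 0.01*-41.344 = -3.721
  y_1 = -2.5176 - 0.01*-35.2464 = -2.1651
Step 2: grad_x = 2*5*-3.721 = -37.2096, grad_y = 2*7*-2.1651 = -30.3119
  x_2 = -3.721 - 0.01*-37.2096 = -3.3489
  y_2 = -2.1651 - 0.01*-30.3119 = -1.862
f(-3.3489, -1.862) = 5*(-3.3489)^2 + 7*(-1.862)^2 = 80.3442


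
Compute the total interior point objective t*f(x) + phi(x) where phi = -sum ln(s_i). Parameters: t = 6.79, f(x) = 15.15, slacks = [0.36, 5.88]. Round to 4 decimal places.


Step 1: Compute log-barrier.
ln values: [-1.0217, 1.7716]
phi = -(-1.0217 + 1.7716) = -0.7499
Step 2: Compute augmented objective.
t*f(x) = 6.79*15.15 = 102.8685
Total = 102.8685 - 0.7499 = 102.1186


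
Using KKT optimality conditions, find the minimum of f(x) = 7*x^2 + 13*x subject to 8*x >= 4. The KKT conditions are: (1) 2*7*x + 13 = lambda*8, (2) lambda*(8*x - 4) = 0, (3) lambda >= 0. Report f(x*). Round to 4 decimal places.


Step 1: Try lambda = 0 (constraint inactive).
x_unc = -13/(2*7) = -0.9286
Check: 8*-0.9286 = -7.4288 < 4 -- violated!
Step 2: Constraint must be active: 8*x = 4
x* = 4/8 = 0.5
lambda = (2*7*0.5 + 13)/8 = 2.5
Step 3: Compute optimal value.
f(x*) = 7*0.5^2 + 13*0.5 = 8.25


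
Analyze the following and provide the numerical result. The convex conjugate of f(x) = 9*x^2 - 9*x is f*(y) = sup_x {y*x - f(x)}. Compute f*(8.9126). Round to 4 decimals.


f*(y) = sup_x {y*x - a*x^2 - b*x} = sup_x {(y-b)*x - a*x^2}
FOC: (y - b) - 2a*x = 0 => x* = (y - b)/(2a)
x* = (8.9126 + 9)/(2*9) = 0.9951
f*(8.9126) = (y-b)^2/(4a) = (8.9126 + 9)^2/(4*9)
= 320.8612/36 = 8.9128


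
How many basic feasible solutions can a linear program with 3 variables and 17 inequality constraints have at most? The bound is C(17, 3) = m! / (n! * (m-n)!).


Each vertex corresponds to some choice of n active constraints out of m, so the number of vertices is at most C(m, n) = m! / (n!(m-n)!).
m = 17, n = 3
Numerator: 17 * 16 * 15
Denominator: 3! = 6
C(17, 3) = 680


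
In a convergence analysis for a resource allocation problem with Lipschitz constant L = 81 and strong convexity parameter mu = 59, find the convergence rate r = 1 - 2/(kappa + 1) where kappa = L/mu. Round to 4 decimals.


Step 1: Compute the condition number.
kappa = L/mu = 81/59 = 1.3729
Step 2: Compute the convergence rate.
r = 1 - 2/(kappa + 1) = 1 - 2*mu/(L + mu) = (L - mu)/(L + mu) = 22/140 = 0.1571


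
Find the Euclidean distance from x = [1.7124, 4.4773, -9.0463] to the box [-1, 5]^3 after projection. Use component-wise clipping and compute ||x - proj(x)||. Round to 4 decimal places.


Project each component onto [-1, 5].
clip(1.7124) = 1.7124, clip(4.4773) = 4.4773, clip(-9.0463) = -1.0
Projection = [1.7124, 4.4773, -1.0]
Squared diffs: [0.0, 0.0, 64.7429]
Distance = sqrt(64.7429) = 8.0463


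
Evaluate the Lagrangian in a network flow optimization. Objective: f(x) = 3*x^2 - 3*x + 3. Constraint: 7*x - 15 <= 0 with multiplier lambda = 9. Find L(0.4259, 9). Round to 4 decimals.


Step 1: Evaluate f(x).
f(0.4259) = 3*0.4259^2 - 3*0.4259 + 3 = 2.2665
Step 2: Evaluate g(x).
g(0.4259) = 7*0.4259 - 15 = -12.0187
Step 3: Compute Lagrangian.
L = 2.2665 + 9*-12.0187 = -105.9018


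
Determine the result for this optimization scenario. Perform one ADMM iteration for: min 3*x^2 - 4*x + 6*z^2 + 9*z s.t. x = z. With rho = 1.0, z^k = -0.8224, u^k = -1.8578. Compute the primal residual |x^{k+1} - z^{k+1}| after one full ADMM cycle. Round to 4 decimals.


ADMM iteration with rho = 1.0, z^k = -0.8224, u^k = -1.8578
Step 1: x-update.
Minimize 3*x^2 - 4*x + (1.0/2)*(x + 0.8224 - 1.8578)^2
FOC: (2*3 + 1.0)*x = 4 + 1.0*(-0.8224 + 1.8578)
x^{k+1} = 0.7193
Step 2: z-update.
Minimize 6*z^2 + 9*z + (1.0/2)*(0.7193 - z - 1.8578)^2
FOC: (2*6 + 1.0)*z = -9 + 1.0*(0.7193 - 1.8578)
z^{k+1} = -0.7799
Step 3: u-update.
u^{k+1} = -1.8578 + 0.7193 + 0.7799 = -0.3586
Step 4: Primal residual = |0.7193 + 0.7799| = 1.4992


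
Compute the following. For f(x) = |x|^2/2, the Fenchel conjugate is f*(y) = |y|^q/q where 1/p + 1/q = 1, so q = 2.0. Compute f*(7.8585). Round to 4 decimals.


The conjugate exponent q satisfies 1/p + 1/q = 1.
p = 2, so q = 2/(2 - 1) = 2.0
|y|^q = 7.8585^2.0 = 61.756
f*(7.8585) = 61.756 / 2.0 = 30.878


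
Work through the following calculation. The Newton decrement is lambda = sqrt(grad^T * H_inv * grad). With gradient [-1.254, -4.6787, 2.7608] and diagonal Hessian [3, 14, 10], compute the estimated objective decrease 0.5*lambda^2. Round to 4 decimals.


Step 1: H is diagonal, so H^(-1) * g = [-0.418, -0.3342, 0.2761].
Step 2: g^T H^(-1) g = sum_i g_i^2 / H_ii
  = (-1.254)^2/3 + (-4.6787)^2/14 + (2.7608)^2/10
  = 0.5242 + 1.5636 + 0.7622 = 2.85
Step 3: Objective decrease = 0.5 * g^T H^(-1) g = 1.425


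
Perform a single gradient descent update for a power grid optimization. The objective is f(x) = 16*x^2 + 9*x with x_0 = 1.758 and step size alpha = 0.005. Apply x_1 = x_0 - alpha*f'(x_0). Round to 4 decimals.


We compute the gradient at x_0 and apply the update.
f'(x) = 32*x + 9
f'(1.758) = 32*1.758 + 9 = 65.256
x_1 = 1.758 - 0.005*65.256 = 1.4317


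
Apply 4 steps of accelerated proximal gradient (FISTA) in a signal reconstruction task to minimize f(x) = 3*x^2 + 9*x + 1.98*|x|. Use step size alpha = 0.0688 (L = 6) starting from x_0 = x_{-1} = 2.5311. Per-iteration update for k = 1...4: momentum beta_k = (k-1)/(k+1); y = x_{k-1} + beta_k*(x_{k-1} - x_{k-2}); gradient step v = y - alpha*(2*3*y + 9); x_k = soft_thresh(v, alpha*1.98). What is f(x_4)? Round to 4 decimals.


FISTA on f(x) = 3*x^2 + 9*x + 1.98*|x|
L = 6, alpha = 0.0688
Iteration 1: beta = 0.0, y = 2.5311 + 0.0*(2.5311 - 2.5311) = 2.5311
  grad(y) = 24.1866, v = y - alpha*grad = 0.8671
  prox(v) = soft_thresh(0.8671, 0.1362) = 0.7308
Iteration 2: beta = 0.3333, y = 0.7308 + 0.3333*(0.7308 - 2.5311) = 0.1308
  grad(y) = 9.7845, v = y - alpha*grad = -0.5424
  prox(v) = soft_thresh(-0.5424, 0.1362) = -0.4062
Iteration 3: beta = 0.5, y = -0.4062 + 0.5*(-0.4062 - 0.7308) = -0.9747
  grad(y) = 3.1517, v = y - alpha*grad = -1.1916
  prox(v) = soft_thresh(-1.1916, 0.1362) = -1.0553
Iteration 4: beta = 0.6, y = -1.0553 + 0.6*(-1.0553 + 0.4062) = -1.4448
  grad(y) = 0.3311, v = y - alpha*grad = -1.4676
  prox(v) = soft_thresh(-1.4676, 0.1362) = -1.3314
f(x_4) = 3*(-1.3314)^2 + 9*(-1.3314) + 1.98*|-1.3314| = -4.0286


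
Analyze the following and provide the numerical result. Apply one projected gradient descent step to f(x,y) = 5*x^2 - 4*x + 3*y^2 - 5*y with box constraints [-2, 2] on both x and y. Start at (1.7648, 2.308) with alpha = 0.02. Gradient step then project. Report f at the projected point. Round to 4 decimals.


Step 1: Compute gradient at (1.7648, 2.308).
grad_x = 2*5*1.7648 - 4 = 13.648
grad_y = 2*3*2.308 - 5 = 8.848
Step 2: Gradient step.
x_raw = 1.7648 - 0.02*13.648 = 1.4918
y_raw = 2.308 - 0.02*8.848 = 2.131
Step 3: Project onto [-2, 2].
x_proj = clip(1.4918) = 1.4918
y_proj = clip(2.131) = 2.0
Step 4: Evaluate f.
f(1.4918, 2.0) = 7.1606


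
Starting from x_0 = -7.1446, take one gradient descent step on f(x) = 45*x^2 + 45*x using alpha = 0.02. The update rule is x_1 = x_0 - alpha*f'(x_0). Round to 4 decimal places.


We compute the gradient at x_0 and apply the update.
f'(x) = 90*x + 45
f'(-7.1446) = 90*-7.1446 + 45 = -598.014
x_1 = -7.1446 - 0.02*-598.014 = 4.8157


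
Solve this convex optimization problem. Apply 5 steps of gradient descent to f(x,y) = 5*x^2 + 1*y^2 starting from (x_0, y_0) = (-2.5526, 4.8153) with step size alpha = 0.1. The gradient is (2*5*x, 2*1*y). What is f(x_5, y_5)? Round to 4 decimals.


Gradient descent on f(x,y) = 5*x^2 + 1*y^2.
Starting point: (-2.5526, 4.8153), alpha = 0.1
Step 1: grad_x = 2*5*-2.5526 = -25.526, grad_y = 2*1*4.8153 = 9.6306
  x_1 = -2.5526 - 0.1*-25.526 = 0.0
  y_1 = 4.8153 - 0.1*9.6306 = 3.8522
Step 2: grad_x = 2*5*0.0 = 0.0, grad_y = 2*1*3.8522 = 7.7045
  x_2 = 0.0 - 0.1*0.0 = 0.0
  y_2 = 3.8522 - 0.1*7.7045 = 3.0818
Step 3: grad_x = 2*5*0.0 = 0.0, grad_y = 2*1*3.0818 = 6.1636
  x_3 = 0.0 - 0.1*0.0 = 0.0
  y_3 = 3.0818 - 0.1*6.1636 = 2.4654
Step 4: grad_x = 2*5*0.0 = 0.0, grad_y = 2*1*2.4654 = 4.9309
  x_4 = 0.0 - 0.1*0.0 = 0.0
  y_4 = 2.4654 - 0.1*4.9309 = 1.9723
Step 5: grad_x = 2*5*0.0 = 0.0, grad_y = 2*1*1.9723 = 3.9447
  x_5 = 0.0 - 0.1*0.0 = 0.0
  y_5 = 1.9723 - 0.1*3.9447 = 1.5779
f(0.0, 1.5779) = 5*0.0^2 + 1*1.5779^2 = 2.4897


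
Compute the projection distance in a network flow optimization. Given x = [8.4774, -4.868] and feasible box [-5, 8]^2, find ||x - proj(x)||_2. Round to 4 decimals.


Project each component onto [-5, 8].
clip(8.4774) = 8.0, clip(-4.868) = -4.868
Projection = [8.0, -4.868]
Squared diffs: [0.2279, 0.0]
Distance = sqrt(0.2279) = 0.4774


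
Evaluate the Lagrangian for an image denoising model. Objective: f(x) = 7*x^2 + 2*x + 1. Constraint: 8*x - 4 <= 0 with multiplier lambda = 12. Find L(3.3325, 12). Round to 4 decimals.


Step 1: Evaluate f(x).
f(3.3325) = 7*3.3325^2 + 2*3.3325 + 1 = 85.4039
Step 2: Evaluate g(x).
g(3.3325) = 8*3.3325 - 4 = 22.66
Step 3: Compute Lagrangian.
L = 85.4039 + 12*22.66 = 357.3239


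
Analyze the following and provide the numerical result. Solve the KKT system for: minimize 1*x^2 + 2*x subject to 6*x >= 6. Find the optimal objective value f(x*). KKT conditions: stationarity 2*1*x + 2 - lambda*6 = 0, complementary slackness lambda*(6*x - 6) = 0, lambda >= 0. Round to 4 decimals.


Step 1: Try lambda = 0 (constraint inactive).
x_unc = -2/(2*1) = -1.0
Check: 6*-1.0 = -6.0 < 6 -- violated!
Step 2: Constraint must be active: 6*x = 6
x* = 6/6 = 1.0
lambda = (2*1*1.0 + 2)/6 = 0.6667
Step 3: Compute optimal value.
f(x*) = 1*1.0^2 + 2*1.0 = 3.0


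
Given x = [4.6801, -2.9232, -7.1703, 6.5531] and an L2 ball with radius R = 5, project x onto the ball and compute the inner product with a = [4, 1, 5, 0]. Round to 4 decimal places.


Step 1: Compute ||x|| (intermediates to 6 decimals).
||x|| = sqrt(4.6801^2 + (-2.9232)^2 + (-7.1703)^2 + 6.5531^2) = 11.171605
Step 2: Project.
Since ||x|| > R, scale = R/||x|| = 5/11.171605 = 0.447563, proj(x) = scale * x
proj(x) = [2.09464, -1.308316, -3.209161, 2.932925]
Step 3: Dot product.
a^T * proj(x) = 4*2.09464 + 1*(-1.308316) + 5*(-3.209161) + 0*2.932925 = -8.9756


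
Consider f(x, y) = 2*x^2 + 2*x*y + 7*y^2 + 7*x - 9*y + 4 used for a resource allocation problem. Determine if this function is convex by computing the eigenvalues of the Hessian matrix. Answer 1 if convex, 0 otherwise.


The Hessian of f(x,y) = 2*x^2 + 2*x*y + 7*y^2 + 7*x - 9*y + 4 is:
H = [[4, 2], [2, 14]]
Trace = 4 + 14 = 18
Determinant = 4*14 - (2)^2 = 52
Discriminant = (18)^2 - 4*52 = 116.0
Eigenvalues: lambda_1 = 3.6148, lambda_2 = 14.3852
The function is convex.

1


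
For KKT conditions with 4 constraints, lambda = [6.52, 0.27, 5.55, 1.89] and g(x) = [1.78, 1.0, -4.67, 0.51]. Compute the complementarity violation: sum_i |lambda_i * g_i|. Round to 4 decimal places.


KKT complementary slackness check:
lambda_1 * g_1 = 6.52 * 1.78 = 11.6056
lambda_2 * g_2 = 0.27 * 1.0 = 0.27
lambda_3 * g_3 = 5.55 * -4.67 = -25.9185
lambda_4 * g_4 = 1.89 * 0.51 = 0.9639
Total violation = 11.6056 + 0.27 + 25.9185 + 0.9639 = 38.758


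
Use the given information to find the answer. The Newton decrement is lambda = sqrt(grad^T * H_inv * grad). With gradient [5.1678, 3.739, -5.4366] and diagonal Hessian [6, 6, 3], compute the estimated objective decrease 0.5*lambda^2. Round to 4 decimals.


Step 1: H is diagonal, so H^(-1) * g = [0.8613, 0.6232, -1.8122].
Step 2: g^T H^(-1) g = sum_i g_i^2 / H_ii
  = (5.1678)^2/6 + (3.739)^2/6 + (-5.4366)^2/3
  = 4.451 + 2.33 + 9.8522 = 16.6333
Step 3: Objective decrease = 0.5 * g^T H^(-1) g = 8.3166


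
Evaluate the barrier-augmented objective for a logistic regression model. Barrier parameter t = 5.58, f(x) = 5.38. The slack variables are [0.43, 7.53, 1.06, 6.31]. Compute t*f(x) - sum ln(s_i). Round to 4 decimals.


Step 1: Compute log-barrier.
ln values: [-0.844, 2.0189, 0.0583, 1.8421]
phi = -(-0.844 + 2.0189 + 0.0583 + 1.8421) = -3.0753
Step 2: Compute augmented objective.
t*f(x) = 5.58*5.38 = 30.0204
Total = 30.0204 - 3.0753 = 26.9451


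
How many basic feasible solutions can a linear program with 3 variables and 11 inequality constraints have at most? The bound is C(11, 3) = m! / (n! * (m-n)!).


Each vertex corresponds to some choice of n active constraints out of m, so the number of vertices is at most C(m, n) = m! / (n!(m-n)!).
m = 11, n = 3
Numerator: 11 * 10 * 9
Denominator: 3! = 6
C(11, 3) = 165


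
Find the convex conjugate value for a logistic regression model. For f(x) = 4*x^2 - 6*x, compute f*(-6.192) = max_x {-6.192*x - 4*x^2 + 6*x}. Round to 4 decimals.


f*(y) = sup_x {y*x - a*x^2 - b*x} = sup_x {(y-b)*x - a*x^2}
FOC: (y - b) - 2a*x = 0 => x* = (y - b)/(2a)
x* = (-6.192 + 6)/(2*4) = -0.024
f*(-6.192) = (y-b)^2/(4a) = (-6.192 + 6)^2/(4*4)
= 0.0369/16 = 0.0023


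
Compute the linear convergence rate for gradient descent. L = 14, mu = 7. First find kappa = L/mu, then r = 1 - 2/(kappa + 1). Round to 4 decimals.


Step 1: Compute the condition number.
kappa = L/mu = 14/7 = 2.0
Step 2: Compute the convergence rate.
r = 1 - 2/(kappa + 1) = 1 - 2*mu/(L + mu) = (L - mu)/(L + mu) = 7/21 = 0.3333


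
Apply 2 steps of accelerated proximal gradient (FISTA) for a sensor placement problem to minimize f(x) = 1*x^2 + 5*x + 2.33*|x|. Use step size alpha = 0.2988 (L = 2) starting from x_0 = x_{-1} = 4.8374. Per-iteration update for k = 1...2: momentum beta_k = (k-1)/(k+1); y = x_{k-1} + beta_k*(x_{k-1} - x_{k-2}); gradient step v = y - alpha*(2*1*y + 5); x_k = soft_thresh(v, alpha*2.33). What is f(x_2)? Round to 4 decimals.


FISTA on f(x) = 1*x^2 + 5*x + 2.33*|x|
L = 2, alpha = 0.2988
Iteration 1: beta = 0.0, y = 4.8374 + 0.0*(4.8374 - 4.8374) = 4.8374
  grad(y) = 14.6748, v = y - alpha*grad = 0.4526
  prox(v) = soft_thresh(0.4526, 0.6962) = 0.0
Iteration 2: beta = 0.3333, y = 0.0 + 0.3333*(0.0 - 4.8374) = -1.6125
  grad(y) = 1.7751, v = y - alpha*grad = -2.1429
  prox(v) = soft_thresh(-2.1429, 0.6962) = -1.4467
f(x_2) = 1*(-1.4467)^2 + 5*(-1.4467) + 2.33*|-1.4467| = -1.7698


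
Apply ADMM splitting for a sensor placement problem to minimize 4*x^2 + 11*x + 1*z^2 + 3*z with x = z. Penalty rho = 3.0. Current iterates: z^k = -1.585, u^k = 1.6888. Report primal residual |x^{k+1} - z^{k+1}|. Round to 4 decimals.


ADMM iteration with rho = 3.0, z^k = -1.585, u^k = 1.6888
Step 1: x-update.
Minimize 4*x^2 + 11*x + (3.0/2)*(x + 1.585 + 1.6888)^2
FOC: (2*4 + 3.0)*x = -11 + 3.0*(-1.585 - 1.6888)
x^{k+1} = -1.8929
Step 2: z-update.
Minimize 1*z^2 + 3*z + (3.0/2)*(-1.8929 - z + 1.6888)^2
FOC: (2*1 + 3.0)*z = -3 + 3.0*(-1.8929 + 1.6888)
z^{k+1} = -0.7224
Step 3: u-update.
u^{k+1} = 1.6888 - 1.8929 + 0.7224 = 0.5184
Step 4: Primal residual = |-1.8929 + 0.7224| = 1.1704


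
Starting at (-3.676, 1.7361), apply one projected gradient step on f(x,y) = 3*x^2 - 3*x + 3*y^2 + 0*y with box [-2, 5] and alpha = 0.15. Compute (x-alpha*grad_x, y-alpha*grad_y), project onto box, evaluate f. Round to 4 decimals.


Step 1: Compute gradient at (-3.676, 1.7361).
grad_x = 2*3*-3.676 - 3 = -25.056
grad_y = 2*3*1.7361 + 0 = 10.4166
Step 2: Gradient step.
x_raw = -3.676 - 0.15*-25.056 = 0.0824
y_raw = 1.7361 - 0.15*10.4166 = 0.1736
Step 3: Project onto [-2, 5].
x_proj = clip(0.0824) = 0.0824
y_proj = clip(0.1736) = 0.1736
Step 4: Evaluate f.
f(0.0824, 0.1736) = -0.1364


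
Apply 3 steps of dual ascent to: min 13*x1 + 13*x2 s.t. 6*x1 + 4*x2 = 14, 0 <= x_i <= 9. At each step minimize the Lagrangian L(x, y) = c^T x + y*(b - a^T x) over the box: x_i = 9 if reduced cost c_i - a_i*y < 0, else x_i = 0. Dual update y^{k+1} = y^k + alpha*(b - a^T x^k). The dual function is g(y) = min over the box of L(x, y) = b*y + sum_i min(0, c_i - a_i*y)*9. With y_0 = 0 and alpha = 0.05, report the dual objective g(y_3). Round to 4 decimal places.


Dual ascent for LP: min 13*x1 + 13*x2, 6*x1 + 4*x2 = 14, 0 <= x_i <= 9
Step 1: y^k = 0.0, reduced costs: (13.0, 13.0)
  x^k = (0.0, 0.0), subgradient = b - a^T x = 14.0
  y^{k+1} = 0.0 + 0.05*14.0 = 0.7
Step 2: y^k = 0.7, reduced costs: (8.8, 10.2)
  x^k = (0.0, 0.0), subgradient = b - a^T x = 14.0
  y^{k+1} = 0.7 + 0.05*14.0 = 1.4
Step 3: y^k = 1.4, reduced costs: (4.6, 7.4)
  x^k = (0.0, 0.0), subgradient = b - a^T x = 14.0
  y^{k+1} = 1.4 + 0.05*14.0 = 2.1
Dual objective at y_3 = 2.1: reduced costs (0.4, 4.6), box minimizer x = (0.0, 0.0)
g(y_3) = b*y + (c1 - a1*y)*x1 + (c2 - a2*y)*x2 = 14*2.1 + 0.4*0.0 + 4.6*0.0 = 29.4 + 0.0 + 0.0 = 29.4


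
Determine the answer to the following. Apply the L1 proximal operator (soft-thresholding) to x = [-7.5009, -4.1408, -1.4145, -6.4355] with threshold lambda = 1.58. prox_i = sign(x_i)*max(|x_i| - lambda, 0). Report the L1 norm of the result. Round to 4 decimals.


Soft-thresholding with lambda = 1.58:
prox(-7.5009) = sign(-7.5009)*max(|-7.5009| - 1.58, 0) = -5.9209
prox(-4.1408) = sign(-4.1408)*max(|-4.1408| - 1.58, 0) = -2.5608
prox(-1.4145) = sign(-1.4145)*max(|-1.4145| - 1.58, 0) = 0.0
prox(-6.4355) = sign(-6.4355)*max(|-6.4355| - 1.58, 0) = -4.8555
prox(x) = [-5.9209, -2.5608, 0.0, -4.8555]
||prox(x)||_1 = 5.9209 + 2.5608 + 0.0 + 4.8555 = 13.3372


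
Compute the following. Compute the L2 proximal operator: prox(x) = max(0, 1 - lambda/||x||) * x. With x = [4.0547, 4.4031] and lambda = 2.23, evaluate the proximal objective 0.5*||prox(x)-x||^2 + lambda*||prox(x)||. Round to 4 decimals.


Step 1: Compute ||x||.
||x|| = 5.9856
Step 2: Compute scaling factor.
scale = max(0, 1 - 2.23/5.9856) = 0.6274
Step 3: prox(x) = [2.5441, 2.7627]
||prox(x)|| = 3.7556
Step 4: Proximal objective.
0.5*||prox-x||^2 = 2.4865
lambda*||prox|| = 8.375
Total = 10.8615


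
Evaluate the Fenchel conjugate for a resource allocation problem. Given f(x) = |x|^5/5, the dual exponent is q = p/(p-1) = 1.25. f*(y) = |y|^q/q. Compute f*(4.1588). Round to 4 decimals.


The conjugate exponent q satisfies 1/p + 1/q = 1.
p = 5, so q = 5/(5 - 1) = 1.25
|y|^q = 4.1588^1.25 = 5.939
f*(4.1588) = 5.939 / 1.25 = 4.7512


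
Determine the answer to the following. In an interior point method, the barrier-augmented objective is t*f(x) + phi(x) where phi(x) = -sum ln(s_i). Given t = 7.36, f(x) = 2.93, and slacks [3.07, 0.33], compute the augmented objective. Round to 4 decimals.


Step 1: Compute log-barrier.
ln values: [1.1217, -1.1087]
phi = -(1.1217 - 1.1087) = -0.013
Step 2: Compute augmented objective.
t*f(x) = 7.36*2.93 = 21.5648
Total = 21.5648 - 0.013 = 21.5518


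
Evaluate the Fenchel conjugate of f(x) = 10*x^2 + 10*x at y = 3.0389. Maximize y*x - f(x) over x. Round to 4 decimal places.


f*(y) = sup_x {y*x - a*x^2 - b*x} = sup_x {(y-b)*x - a*x^2}
FOC: (y - b) - 2a*x = 0 => x* = (y - b)/(2a)
x* = (3.0389 - 10)/(2*10) = -0.3481
f*(3.0389) = (y-b)^2/(4a) = (3.0389 - 10)^2/(4*10)
= 48.4569/40 = 1.2114


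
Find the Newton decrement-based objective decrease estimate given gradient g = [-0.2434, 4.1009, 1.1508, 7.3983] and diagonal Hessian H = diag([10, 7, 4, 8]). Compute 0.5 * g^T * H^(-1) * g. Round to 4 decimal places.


Step 1: H is diagonal, so H^(-1) * g = [-0.0243, 0.5858, 0.2877, 0.9248].
Step 2: g^T H^(-1) g = sum_i g_i^2 / H_ii
  = (-0.2434)^2/10 + (4.1009)^2/7 + (1.1508)^2/4 + (7.3983)^2/8
  = 0.0059 + 2.4025 + 0.3311 + 6.8419 = 9.5813
Step 3: Objective decrease = 0.5 * g^T H^(-1) g = 4.7907


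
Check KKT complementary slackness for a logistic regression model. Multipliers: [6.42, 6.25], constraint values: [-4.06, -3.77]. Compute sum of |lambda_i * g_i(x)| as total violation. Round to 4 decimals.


KKT complementary slackness check:
lambda_1 * g_1 = 6.42 * -4.06 = -26.0652
lambda_2 * g_2 = 6.25 * -3.77 = -23.5625
Total violation = 26.0652 + 23.5625 = 49.6277


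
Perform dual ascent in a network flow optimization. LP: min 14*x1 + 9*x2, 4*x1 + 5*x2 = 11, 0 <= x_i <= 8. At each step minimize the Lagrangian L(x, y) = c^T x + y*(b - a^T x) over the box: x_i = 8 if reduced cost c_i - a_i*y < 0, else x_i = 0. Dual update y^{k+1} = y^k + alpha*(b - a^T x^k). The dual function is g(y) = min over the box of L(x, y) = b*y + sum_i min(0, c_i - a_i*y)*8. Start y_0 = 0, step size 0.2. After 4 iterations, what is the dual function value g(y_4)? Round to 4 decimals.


Dual ascent for LP: min 14*x1 + 9*x2, 4*x1 + 5*x2 = 11, 0 <= x_i <= 8
Step 1: y^k = 0.0, reduced costs: (14.0, 9.0)
  x^k = (0.0, 0.0), subgradient = b - a^T x = 11.0
  y^{k+1} = 0.0 + 0.2*11.0 = 2.2
Step 2: y^k = 2.2, reduced costs: (5.2, -2.0)
  x^k = (0.0, 8.0), subgradient = b - a^T x = -29.0
  y^{k+1} = 2.2 + 0.2*-29.0 = -3.6
Step 3: y^k = -3.6, reduced costs: (28.4, 27.0)
  x^k = (0.0, 0.0), subgradient = b - a^T x = 11.0
  y^{k+1} = -3.6 + 0.2*11.0 = -1.4
Step 4: y^k = -1.4, reduced costs: (19.6, 16.0)
  x^k = (0.0, 0.0), subgradient = b - a^T x = 11.0
  y^{k+1} = -1.4 + 0.2*11.0 = 0.8
Dual objective at y_4 = 0.8: reduced costs (10.8, 5.0), box minimizer x = (0.0, 0.0)
g(y_4) = b*y + (c1 - a1*y)*x1 + (c2 - a2*y)*x2 = 11*0.8 + 10.8*0.0 + 5.0*0.0 = 8.8 + 0.0 + 0.0 = 8.8


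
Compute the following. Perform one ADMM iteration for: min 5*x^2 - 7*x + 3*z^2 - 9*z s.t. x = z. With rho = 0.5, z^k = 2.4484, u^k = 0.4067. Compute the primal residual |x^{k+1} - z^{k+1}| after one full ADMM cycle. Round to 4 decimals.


ADMM iteration with rho = 0.5, z^k = 2.4484, u^k = 0.4067
Step 1: x-update.
Minimize 5*x^2 - 7*x + (0.5/2)*(x - 2.4484 + 0.4067)^2
FOC: (2*5 + 0.5)*x = 7 + 0.5*(2.4484 - 0.4067)
x^{k+1} = 0.7639
Step 2: z-update.
Minimize 3*z^2 - 9*z + (0.5/2)*(0.7639 - z + 0.4067)^2
FOC: (2*3 + 0.5)*z = 9 + 0.5*(0.7639 + 0.4067)
z^{k+1} = 1.4747
Step 3: u-update.
u^{k+1} = 0.4067 + 0.7639 - 1.4747 = -0.3041
Step 4: Primal residual = |0.7639 - 1.4747| = 0.7108


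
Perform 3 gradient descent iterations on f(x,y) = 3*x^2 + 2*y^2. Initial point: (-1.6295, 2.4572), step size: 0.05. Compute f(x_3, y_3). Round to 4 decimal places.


Gradient descent on f(x,y) = 3*x^2 + 2*y^2.
Starting point: (-1.6295, 2.4572), alpha = 0.05
Step 1: grad_x = 2*3*-1.6295 = -9.777, grad_y = 2*2*2.4572 = 9.8288
  x_1 = -1.6295 - 0.05*-9.777 = -1.1407
  y_1 = 2.4572 - 0.05*9.8288 = 1.9658
Step 2: grad_x = 2*3*-1.1407 = -6.8439, grad_y = 2*2*1.9658 = 7.863
  x_2 = -1.1407 - 0.05*-6.8439 = -0.7985
  y_2 = 1.9658 - 0.05*7.863 = 1.5726
Step 3: grad_x = 2*3*-0.7985 = -4.7907, grad_y = 2*2*1.5726 = 6.2904
  x_3 = -0.7985 - 0.05*-4.7907 = -0.5589
  y_3 = 1.5726 - 0.05*6.2904 = 1.2581
f(-0.5589, 1.2581) = 3*(-0.5589)^2 + 2*1.2581^2 = 4.1027


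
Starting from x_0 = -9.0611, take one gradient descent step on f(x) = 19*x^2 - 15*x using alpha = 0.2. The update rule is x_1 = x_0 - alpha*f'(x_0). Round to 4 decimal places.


We compute the gradient at x_0 and apply the update.
f'(x) = 38*x - 15
f'(-9.0611) = 38*-9.0611 - 15 = -359.3218
x_1 = -9.0611 - 0.2*-359.3218 = 62.8033


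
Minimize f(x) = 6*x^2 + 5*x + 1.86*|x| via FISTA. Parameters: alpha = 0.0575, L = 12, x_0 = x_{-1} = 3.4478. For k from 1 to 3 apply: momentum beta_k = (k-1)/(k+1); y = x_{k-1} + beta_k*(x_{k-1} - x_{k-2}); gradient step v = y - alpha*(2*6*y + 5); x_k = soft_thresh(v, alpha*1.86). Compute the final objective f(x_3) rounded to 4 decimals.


FISTA on f(x) = 6*x^2 + 5*x + 1.86*|x|
L = 12, alpha = 0.0575
Iteration 1: beta = 0.0, y = 3.4478 + 0.0*(3.4478 - 3.4478) = 3.4478
  grad(y) = 46.3736, v = y - alpha*grad = 0.7813
  prox(v) = soft_thresh(0.7813, 0.107) = 0.6744
Iteration 2: beta = 0.3333, y = 0.6744 + 0.3333*(0.6744 - 3.4478) = -0.2501
  grad(y) = 1.9987, v = y - alpha*grad = -0.365
  prox(v) = soft_thresh(-0.365, 0.107) = -0.2581
Iteration 3: beta = 0.5, y = -0.2581 + 0.5*(-0.2581 - 0.6744) = -0.7243
  grad(y) = -3.6917, v = y - alpha*grad = -0.512
  prox(v) = soft_thresh(-0.512, 0.107) = -0.4051
f(x_3) = 6*(-0.4051)^2 + 5*(-0.4051) + 1.86*|-0.4051| = -0.2874


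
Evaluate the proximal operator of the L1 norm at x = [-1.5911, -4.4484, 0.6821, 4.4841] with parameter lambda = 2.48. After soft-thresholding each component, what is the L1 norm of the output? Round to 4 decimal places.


Soft-thresholding with lambda = 2.48:
prox(-1.5911) = sign(-1.5911)*max(|-1.5911| - 2.48, 0) = 0.0
prox(-4.4484) = sign(-4.4484)*max(|-4.4484| - 2.48, 0) = -1.9684
prox(0.6821) = sign(0.6821)*max(|0.6821| - 2.48, 0) = 0.0
prox(4.4841) = sign(4.4841)*max(|4.4841| - 2.48, 0) = 2.0041
prox(x) = [0.0, -1.9684, 0.0, 2.0041]
||prox(x)||_1 = 0.0 + 1.9684 + 0.0 + 2.0041 = 3.9725


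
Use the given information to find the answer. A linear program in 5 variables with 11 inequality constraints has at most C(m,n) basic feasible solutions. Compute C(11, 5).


Each vertex corresponds to some choice of n active constraints out of m, so the number of vertices is at most C(m, n) = m! / (n!(m-n)!).
m = 11, n = 5
Numerator: 11 * 10 * 9 * 8 * 7
Denominator: 5! = 120
C(11, 5) = 462


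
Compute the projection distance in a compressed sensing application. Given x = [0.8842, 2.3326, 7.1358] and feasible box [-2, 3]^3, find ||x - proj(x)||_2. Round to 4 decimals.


Project each component onto [-2, 3].
clip(0.8842) = 0.8842, clip(2.3326) = 2.3326, clip(7.1358) = 3.0
Projection = [0.8842, 2.3326, 3.0]
Squared diffs: [0.0, 0.0, 17.1048]
Distance = sqrt(17.1048) = 4.1358


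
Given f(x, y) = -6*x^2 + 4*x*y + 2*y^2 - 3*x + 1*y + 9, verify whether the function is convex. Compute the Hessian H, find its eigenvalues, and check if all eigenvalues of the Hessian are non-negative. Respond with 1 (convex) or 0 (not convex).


The Hessian of f(x,y) = -6*x^2 + 4*x*y + 2*y^2 - 3*x + 1*y + 9 is:
H = [[-12, 4], [4, 4]]
Trace = -12 + 4 = -8
Determinant = -12*4 - (4)^2 = -64
Discriminant = (-8)^2 - 4*-64 = 320.0
Eigenvalues: lambda_1 = -12.9443, lambda_2 = 4.9443
The function is not convex.

0


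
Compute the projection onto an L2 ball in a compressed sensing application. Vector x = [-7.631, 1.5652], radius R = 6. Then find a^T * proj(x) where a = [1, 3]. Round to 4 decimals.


Step 1: Compute ||x|| (intermediates to 6 decimals).
||x|| = sqrt((-7.631)^2 + 1.5652^2) = 7.789866
Step 2: Project.
Since ||x|| > R, scale = R/||x|| = 6/7.789866 = 0.770231, proj(x) = scale * x
proj(x) = [-5.877633, 1.205566]
Step 3: Dot product.
a^T * proj(x) = 1*(-5.877633) + 3*1.205566 = -2.2609


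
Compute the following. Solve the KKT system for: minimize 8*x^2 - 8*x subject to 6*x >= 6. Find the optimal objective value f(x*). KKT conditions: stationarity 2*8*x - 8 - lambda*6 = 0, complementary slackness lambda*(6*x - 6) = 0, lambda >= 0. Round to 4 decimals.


Step 1: Try lambda = 0 (constraint inactive).
x_unc = 8/(2*8) = 0.5
Check: 6*0.5 = 3.0 < 6 -- violated!
Step 2: Constraint must be active: 6*x = 6
x* = 6/6 = 1.0
lambda = (2*8*1.0 - 8)/6 = 1.3333
Step 3: Compute optimal value.
f(x*) = 8*1.0^2 - 8*1.0 = 0.0


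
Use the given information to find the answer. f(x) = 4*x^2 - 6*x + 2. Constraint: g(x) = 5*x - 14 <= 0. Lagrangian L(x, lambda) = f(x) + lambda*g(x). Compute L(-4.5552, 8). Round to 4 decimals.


Step 1: Evaluate f(x).
f(-4.5552) = 4*(-4.5552)^2 - 6*(-4.5552) + 2 = 112.3306
Step 2: Evaluate g(x).
g(-4.5552) = 5*-4.5552 - 14 = -36.776
Step 3: Compute Lagrangian.
L = 112.3306 + 8*-36.776 = -181.8774


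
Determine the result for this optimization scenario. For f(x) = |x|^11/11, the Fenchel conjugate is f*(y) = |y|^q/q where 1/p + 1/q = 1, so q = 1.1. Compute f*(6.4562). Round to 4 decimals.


The conjugate exponent q satisfies 1/p + 1/q = 1.
p = 11, so q = 11/(11 - 1) = 1.1
|y|^q = 6.4562^1.1 = 7.7799
f*(6.4562) = 7.7799 / 1.1 = 7.0726


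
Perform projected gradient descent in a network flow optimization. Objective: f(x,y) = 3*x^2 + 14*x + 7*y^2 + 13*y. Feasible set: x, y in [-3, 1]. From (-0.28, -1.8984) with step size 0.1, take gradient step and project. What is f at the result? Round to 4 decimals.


Step 1: Compute gradient at (-0.28, -1.8984).
grad_x = 2*3*-0.28 + 14 = 12.32
grad_y = 2*7*-1.8984 + 13 = -13.5776
Step 2: Gradient step.
x_raw = -0.28 - 0.1*12.32 = -1.512
y_raw = -1.8984 - 0.1*-13.5776 = -0.5406
Step 3: Project onto [-3, 1].
x_proj = clip(-1.512) = -1.512
y_proj = clip(-0.5406) = -0.5406
Step 4: Evaluate f.
f(-1.512, -0.5406) = -19.2918


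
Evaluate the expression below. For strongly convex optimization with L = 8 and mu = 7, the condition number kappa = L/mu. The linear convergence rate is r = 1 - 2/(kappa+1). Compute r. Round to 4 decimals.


Step 1: Compute the condition number.
kappa = L/mu = 8/7 = 1.1429
Step 2: Compute the convergence rate.
r = 1 - 2/(kappa + 1) = 1 - 2*mu/(L + mu) = (L - mu)/(L + mu) = 1/15 = 0.0667


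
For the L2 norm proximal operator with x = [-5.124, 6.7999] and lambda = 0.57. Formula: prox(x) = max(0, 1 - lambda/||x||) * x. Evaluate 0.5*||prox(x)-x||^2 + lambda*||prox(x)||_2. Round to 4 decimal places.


Step 1: Compute ||x||.
||x|| = 8.5143
Step 2: Compute scaling factor.
scale = max(0, 1 - 0.57/8.5143) = 0.9331
Step 3: prox(x) = [-4.781, 6.3447]
||prox(x)|| = 7.9443
Step 4: Proximal objective.
0.5*||prox-x||^2 = 0.1625
lambda*||prox|| = 4.5283
Total = 4.6907


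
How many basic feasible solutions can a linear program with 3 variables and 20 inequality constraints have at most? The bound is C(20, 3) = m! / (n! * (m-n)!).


Each vertex corresponds to some choice of n active constraints out of m, so the number of vertices is at most C(m, n) = m! / (n!(m-n)!).
m = 20, n = 3
Numerator: 20 * 19 * 18
Denominator: 3! = 6
C(20, 3) = 1140


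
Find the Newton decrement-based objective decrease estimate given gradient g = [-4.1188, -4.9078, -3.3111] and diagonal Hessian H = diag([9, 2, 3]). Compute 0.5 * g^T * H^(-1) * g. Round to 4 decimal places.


Step 1: H is diagonal, so H^(-1) * g = [-0.4576, -2.4539, -1.1037].
Step 2: g^T H^(-1) g = sum_i g_i^2 / H_ii
  = (-4.1188)^2/9 + (-4.9078)^2/2 + (-3.3111)^2/3
  = 1.8849 + 12.0433 + 3.6545 = 17.5827
Step 3: Objective decrease = 0.5 * g^T H^(-1) g = 8.7913


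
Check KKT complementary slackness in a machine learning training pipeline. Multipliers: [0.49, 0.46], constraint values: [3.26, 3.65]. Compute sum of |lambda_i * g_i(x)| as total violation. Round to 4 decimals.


KKT complementary slackness check:
lambda_1 * g_1 = 0.49 * 3.26 = 1.5974
lambda_2 * g_2 = 0.46 * 3.65 = 1.679
Total violation = 1.5974 + 1.679 = 3.2764


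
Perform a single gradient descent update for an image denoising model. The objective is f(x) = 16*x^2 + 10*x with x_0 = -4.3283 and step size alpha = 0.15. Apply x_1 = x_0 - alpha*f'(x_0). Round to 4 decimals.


We compute the gradient at x_0 and apply the update.
f'(x) = 32*x + 10
f'(-4.3283) = 32*-4.3283 + 10 = -128.5056
x_1 = -4.3283 - 0.15*-128.5056 = 14.9475


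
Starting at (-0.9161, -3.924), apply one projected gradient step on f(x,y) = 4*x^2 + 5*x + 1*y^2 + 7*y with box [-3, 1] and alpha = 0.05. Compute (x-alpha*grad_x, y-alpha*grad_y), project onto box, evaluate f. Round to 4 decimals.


Step 1: Compute gradient at (-0.9161, -3.924).
grad_x = 2*4*-0.9161 + 5 = -2.3288
grad_y = 2*1*-3.924 + 7 = -0.848
Step 2: Gradient step.
x_raw = -0.9161 - 0.05*-2.3288 = -0.7997
y_raw = -3.924 - 0.05*-0.848 = -3.8816
Step 3: Project onto [-3, 1].
x_proj = clip(-0.7997) = -0.7997
y_proj = clip(-3.8816) = -3.0
Step 4: Evaluate f.
f(-0.7997, -3.0) = -13.4405


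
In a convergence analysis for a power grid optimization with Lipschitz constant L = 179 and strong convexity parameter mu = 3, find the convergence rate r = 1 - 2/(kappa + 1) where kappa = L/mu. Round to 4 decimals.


Step 1: Compute the condition number.
kappa = L/mu = 179/3 = 59.6667
Step 2: Compute the convergence rate.
r = 1 - 2/(kappa + 1) = 1 - 2*mu/(L + mu) = (L - mu)/(L + mu) = 176/182 = 0.967


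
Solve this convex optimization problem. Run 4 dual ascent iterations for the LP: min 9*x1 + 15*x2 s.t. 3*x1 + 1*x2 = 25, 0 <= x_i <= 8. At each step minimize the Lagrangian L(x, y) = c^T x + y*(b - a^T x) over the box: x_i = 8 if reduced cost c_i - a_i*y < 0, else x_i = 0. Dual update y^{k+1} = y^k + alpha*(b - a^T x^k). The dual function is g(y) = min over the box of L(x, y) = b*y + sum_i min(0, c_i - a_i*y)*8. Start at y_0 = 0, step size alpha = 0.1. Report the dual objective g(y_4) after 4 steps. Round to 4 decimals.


Dual ascent for LP: min 9*x1 + 15*x2, 3*x1 + 1*x2 = 25, 0 <= x_i <= 8
Step 1: y^k = 0.0, reduced costs: (9.0, 15.0)
  x^k = (0.0, 0.0), subgradient = b - a^T x = 25.0
  y^{k+1} = 0.0 + 0.1*25.0 = 2.5
Step 2: y^k = 2.5, reduced costs: (1.5, 12.5)
  x^k = (0.0, 0.0), subgradient = b - a^T x = 25.0
  y^{k+1} = 2.5 + 0.1*25.0 = 5.0
Step 3: y^k = 5.0, reduced costs: (-6.0, 10.0)
  x^k = (8.0, 0.0), subgradient = b - a^T x = 1.0
  y^{k+1} = 5.0 + 0.1*1.0 = 5.1
Step 4: y^k = 5.1, reduced costs: (-6.3, 9.9)
  x^k = (8.0, 0.0), subgradient = b - a^T x = 1.0
  y^{k+1} = 5.1 + 0.1*1.0 = 5.2
Dual objective at y_4 = 5.2: reduced costs (-6.6, 9.8), box minimizer x = (8.0, 0.0)
g(y_4) = b*y + (c1 - a1*y)*x1 + (c2 - a2*y)*x2 = 25*5.2 + (-6.6)*8.0 + 9.8*0.0 = 130.0 - 52.8 + 0.0 = 77.2


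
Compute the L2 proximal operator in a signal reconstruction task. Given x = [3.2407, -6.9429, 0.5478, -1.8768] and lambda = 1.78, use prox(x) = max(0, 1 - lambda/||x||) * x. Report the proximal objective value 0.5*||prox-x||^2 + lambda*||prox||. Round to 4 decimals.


Step 1: Compute ||x||.
||x|| = 7.9075
Step 2: Compute scaling factor.
scale = max(0, 1 - 1.78/7.9075) = 0.7749
Step 3: prox(x) = [2.5112, -5.38, 0.4245, -1.4543]
||prox(x)|| = 6.1275
Step 4: Proximal objective.
0.5*||prox-x||^2 = 1.5842
lambda*||prox|| = 10.907
Total = 12.4911


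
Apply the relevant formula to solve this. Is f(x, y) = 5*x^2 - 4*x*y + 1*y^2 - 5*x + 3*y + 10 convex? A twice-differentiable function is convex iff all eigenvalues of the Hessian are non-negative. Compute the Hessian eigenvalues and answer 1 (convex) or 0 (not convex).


The Hessian of f(x,y) = 5*x^2 - 4*x*y + 1*y^2 - 5*x + 3*y + 10 is:
H = [[10, -4], [-4, 2]]
Trace = 10 + 2 = 12
Determinant = 10*2 - (-4)^2 = 4
Discriminant = (12)^2 - 4*4 = 128.0
Eigenvalues: lambda_1 = 0.3431, lambda_2 = 11.6569
The function is convex.

1


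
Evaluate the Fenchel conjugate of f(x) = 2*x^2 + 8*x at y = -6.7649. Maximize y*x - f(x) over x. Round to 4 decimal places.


f*(y) = sup_x {y*x - a*x^2 - b*x} = sup_x {(y-b)*x - a*x^2}
FOC: (y - b) - 2a*x = 0 => x* = (y - b)/(2a)
x* = (-6.7649 - 8)/(2*2) = -3.6912
f*(-6.7649) = (y-b)^2/(4a) = (-6.7649 - 8)^2/(4*2)
= 218.0023/8 = 27.2503


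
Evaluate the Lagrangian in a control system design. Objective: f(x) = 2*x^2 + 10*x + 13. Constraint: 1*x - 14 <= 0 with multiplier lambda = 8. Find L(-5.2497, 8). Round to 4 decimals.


Step 1: Evaluate f(x).
f(-5.2497) = 2*(-5.2497)^2 + 10*(-5.2497) + 13 = 15.6217
Step 2: Evaluate g(x).
g(-5.2497) = 1*-5.2497 - 14 = -19.2497
Step 3: Compute Lagrangian.
L = 15.6217 + 8*-19.2497 = -138.3759


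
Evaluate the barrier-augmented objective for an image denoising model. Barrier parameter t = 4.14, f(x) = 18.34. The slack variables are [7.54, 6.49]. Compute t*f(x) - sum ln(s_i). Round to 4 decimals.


Step 1: Compute log-barrier.
ln values: [2.0202, 1.8703]
phi = -(2.0202 + 1.8703) = -3.8905
Step 2: Compute augmented objective.
t*f(x) = 4.14*18.34 = 75.9276
Total = 75.9276 - 3.8905 = 72.0371


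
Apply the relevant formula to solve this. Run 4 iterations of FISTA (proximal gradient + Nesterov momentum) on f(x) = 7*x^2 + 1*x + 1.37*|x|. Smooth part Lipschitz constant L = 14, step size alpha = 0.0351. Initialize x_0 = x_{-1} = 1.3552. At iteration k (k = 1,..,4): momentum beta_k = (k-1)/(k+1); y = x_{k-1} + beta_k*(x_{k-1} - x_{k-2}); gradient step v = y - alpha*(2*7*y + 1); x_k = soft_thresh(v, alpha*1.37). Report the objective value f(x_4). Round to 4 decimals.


FISTA on f(x) = 7*x^2 + 1*x + 1.37*|x|
L = 14, alpha = 0.0351
Iteration 1: beta = 0.0, y = 1.3552 + 0.0*(1.3552 - 1.3552) = 1.3552
  grad(y) = 19.9728, v = y - alpha*grad = 0.6542
  prox(v) = soft_thresh(0.6542, 0.0481) = 0.6061
Iteration 2: beta = 0.3333, y = 0.6061 + 0.3333*(0.6061 - 1.3552) = 0.3564
  grad(y) = 5.989, v = y - alpha*grad = 0.1461
  prox(v) = soft_thresh(0.1461, 0.0481) = 0.0981
Iteration 3: beta = 0.5, y = 0.0981 + 0.5*(0.0981 - 0.6061) = -0.1559
  grad(y) = -1.1833, v = y - alpha*grad = -0.1144
  prox(v) = soft_thresh(-0.1144, 0.0481) = -0.0663
Iteration 4: beta = 0.6, y = -0.0663 + 0.6*(-0.0663 - 0.0981) = -0.165
  grad(y) = -1.3094, v = y - alpha*grad = -0.119
  prox(v) = soft_thresh(-0.119, 0.0481) = -0.0709
f(x_4) = 7*(-0.0709)^2 + 1*(-0.0709) + 1.37*|-0.0709| = 0.0614


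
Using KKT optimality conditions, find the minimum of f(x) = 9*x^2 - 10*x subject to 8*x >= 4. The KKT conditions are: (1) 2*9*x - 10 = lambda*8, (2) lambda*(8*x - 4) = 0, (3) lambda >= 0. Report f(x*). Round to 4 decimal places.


Step 1: Try lambda = 0 (constraint inactive).
Stationarity: 2*9*x - 10 = 0
x* = 10/(2*9) = 5/9 = 0.5556 (rounded; the exact value 5/9 is used below)
Check constraint: 8*0.5556 = 4.4448 >= 4 -- satisfied.
Step 2: Compute optimal value.
f(x*) = 9*(5/9)^2 - 10*(5/9) = -2.7778
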